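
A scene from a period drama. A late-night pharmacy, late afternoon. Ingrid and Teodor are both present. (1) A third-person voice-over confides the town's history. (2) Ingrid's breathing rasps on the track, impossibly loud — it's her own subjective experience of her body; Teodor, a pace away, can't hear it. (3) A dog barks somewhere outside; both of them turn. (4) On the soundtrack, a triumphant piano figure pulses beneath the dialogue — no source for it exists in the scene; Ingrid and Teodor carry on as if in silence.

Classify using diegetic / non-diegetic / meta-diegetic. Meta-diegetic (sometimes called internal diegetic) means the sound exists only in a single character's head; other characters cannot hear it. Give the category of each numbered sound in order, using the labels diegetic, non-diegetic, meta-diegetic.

non-diegetic, meta-diegetic, diegetic, non-diegetic

(1) commentary laid over the scene from outside the fiction → non-diegetic.
Sound (2): a subjective body sound — Ingrid's private perception, inaudible to Teodor, so meta-diegetic.
Sound (3): an in-world source (a dog); characters could hear it, so diegetic.
Sound (4): nothing in the pharmacy produces it and the characters don't hear it — pure soundtrack, so non-diegetic.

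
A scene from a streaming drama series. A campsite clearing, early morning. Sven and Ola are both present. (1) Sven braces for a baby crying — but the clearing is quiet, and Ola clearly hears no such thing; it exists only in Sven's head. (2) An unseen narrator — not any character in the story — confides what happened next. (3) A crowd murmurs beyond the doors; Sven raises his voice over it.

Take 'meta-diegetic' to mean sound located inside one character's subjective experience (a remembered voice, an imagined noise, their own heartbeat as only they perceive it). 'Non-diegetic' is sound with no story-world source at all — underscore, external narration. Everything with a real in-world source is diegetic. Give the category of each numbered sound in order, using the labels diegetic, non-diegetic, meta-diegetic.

(1) is meta-diegetic: subjective to Sven: the clearing is silent and Ola hears nothing.
(2) is non-diegetic: commentary laid over the scene from outside the fiction.
(3) a crowd is part of the location's real environment → diegetic.

meta-diegetic, non-diegetic, diegetic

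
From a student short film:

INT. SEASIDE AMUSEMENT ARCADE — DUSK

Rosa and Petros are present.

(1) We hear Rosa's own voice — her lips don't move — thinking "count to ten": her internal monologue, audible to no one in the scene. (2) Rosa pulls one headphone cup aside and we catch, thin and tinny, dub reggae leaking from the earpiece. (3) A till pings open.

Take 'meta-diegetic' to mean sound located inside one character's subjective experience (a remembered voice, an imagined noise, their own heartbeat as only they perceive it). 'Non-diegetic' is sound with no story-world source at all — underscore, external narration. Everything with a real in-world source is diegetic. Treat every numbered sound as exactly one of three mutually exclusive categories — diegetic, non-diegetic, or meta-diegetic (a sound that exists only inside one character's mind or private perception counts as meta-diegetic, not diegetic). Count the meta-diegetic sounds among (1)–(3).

(1) is meta-diegetic: internal monologue — inside Rosa's mind, not spoken into the scene.
(2) the earpiece is a real device on Rosa's head — source music → diegetic.
(3) an in-world source (a till); characters could hear it → diegetic.
So 1 of the 3 is meta-diegetic: (1).

1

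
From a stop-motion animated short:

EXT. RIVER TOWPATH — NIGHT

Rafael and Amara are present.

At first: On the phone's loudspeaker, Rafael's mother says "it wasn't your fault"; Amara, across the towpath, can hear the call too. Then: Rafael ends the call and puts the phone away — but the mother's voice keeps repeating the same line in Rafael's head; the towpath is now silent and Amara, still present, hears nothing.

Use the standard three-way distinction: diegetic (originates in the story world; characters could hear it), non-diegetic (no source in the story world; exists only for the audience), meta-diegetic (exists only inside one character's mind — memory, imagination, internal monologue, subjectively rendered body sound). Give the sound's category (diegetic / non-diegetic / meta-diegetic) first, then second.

diegetic, meta-diegetic

First: the loudspeaker is an in-world source; both Rafael and Amara hear the call → diegetic.
Second: with the phone off, the voice continues only as Rafael's private mental replay — Amara can't hear it → meta-diegetic.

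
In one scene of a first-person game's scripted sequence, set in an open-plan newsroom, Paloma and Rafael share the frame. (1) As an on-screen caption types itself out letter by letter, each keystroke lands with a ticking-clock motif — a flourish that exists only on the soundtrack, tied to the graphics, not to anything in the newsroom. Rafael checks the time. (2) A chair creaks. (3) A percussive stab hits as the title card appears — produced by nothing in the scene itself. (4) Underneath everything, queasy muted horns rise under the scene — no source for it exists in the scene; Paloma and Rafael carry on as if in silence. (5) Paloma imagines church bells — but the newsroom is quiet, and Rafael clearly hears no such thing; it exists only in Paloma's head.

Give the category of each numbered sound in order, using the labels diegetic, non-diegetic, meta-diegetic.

Sound (1): sound married to a title/caption — outside the diegesis by definition, so non-diegetic.
(2) is diegetic: an in-world source (a chair); characters could hear it.
Sound (3): an editorial stinger — it belongs to the cut, not the story world, so non-diegetic.
Sound (4): it has no source in the story world and no character can hear it — it's underscore, so non-diegetic.
(5) is meta-diegetic: the sound is imagined by Paloma; nothing in the story world is producing it and Rafael can't hear it.

non-diegetic, diegetic, non-diegetic, non-diegetic, meta-diegetic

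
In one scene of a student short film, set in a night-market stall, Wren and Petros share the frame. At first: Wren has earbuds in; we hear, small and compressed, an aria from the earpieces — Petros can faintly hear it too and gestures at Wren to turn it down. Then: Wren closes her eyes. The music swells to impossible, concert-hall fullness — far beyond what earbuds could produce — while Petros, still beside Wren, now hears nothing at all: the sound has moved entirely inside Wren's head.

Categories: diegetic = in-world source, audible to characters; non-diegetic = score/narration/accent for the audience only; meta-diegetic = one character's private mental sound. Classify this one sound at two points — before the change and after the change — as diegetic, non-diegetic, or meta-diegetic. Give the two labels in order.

diegetic, meta-diegetic

Before the change: the earbuds are a physical source both characters can hear → diegetic.
After the change: the music now exists only as Wren's subjective experience; Petros can no longer hear it → meta-diegetic.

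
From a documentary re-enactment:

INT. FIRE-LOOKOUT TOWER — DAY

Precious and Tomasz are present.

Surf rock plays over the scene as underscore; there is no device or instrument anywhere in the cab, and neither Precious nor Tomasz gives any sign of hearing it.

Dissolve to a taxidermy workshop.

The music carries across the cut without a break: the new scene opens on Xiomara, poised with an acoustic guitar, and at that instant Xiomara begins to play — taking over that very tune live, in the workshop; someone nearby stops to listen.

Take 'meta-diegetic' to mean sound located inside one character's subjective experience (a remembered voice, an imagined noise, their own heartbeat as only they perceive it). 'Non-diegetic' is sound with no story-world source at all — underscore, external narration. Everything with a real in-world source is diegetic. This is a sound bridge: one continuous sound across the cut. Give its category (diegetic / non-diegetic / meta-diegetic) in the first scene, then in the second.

non-diegetic, diegetic

Scene one: there's no in-world source anywhere and no character hears it — underscore for the audience only → non-diegetic.
Scene two: from the moment Xiomara starts playing, the tune is being performed on an acoustic guitar inside the story world and another character hears it → diegetic.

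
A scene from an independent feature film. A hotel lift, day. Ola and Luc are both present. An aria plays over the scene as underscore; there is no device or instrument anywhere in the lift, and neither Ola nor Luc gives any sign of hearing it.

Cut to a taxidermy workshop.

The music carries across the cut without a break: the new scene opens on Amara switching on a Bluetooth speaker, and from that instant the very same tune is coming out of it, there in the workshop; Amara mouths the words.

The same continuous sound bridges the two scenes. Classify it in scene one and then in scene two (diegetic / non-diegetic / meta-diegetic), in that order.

non-diegetic, diegetic

Scene one: there's no in-world source anywhere and no character hears it — underscore for the audience only → non-diegetic.
Scene two: once Amara turns on a Bluetooth speaker, the music has a real source in the story world and Amara reacts to it → diegetic.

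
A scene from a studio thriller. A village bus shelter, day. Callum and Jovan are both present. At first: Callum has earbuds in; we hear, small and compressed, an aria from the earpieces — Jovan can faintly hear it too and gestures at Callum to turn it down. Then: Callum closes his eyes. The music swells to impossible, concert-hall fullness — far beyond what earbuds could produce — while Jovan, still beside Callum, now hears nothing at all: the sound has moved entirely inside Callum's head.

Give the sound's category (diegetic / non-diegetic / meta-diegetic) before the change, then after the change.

diegetic, meta-diegetic

Before the change: the earbuds are a physical source both characters can hear → diegetic.
After the change: the music now exists only as Callum's subjective experience; Jovan can no longer hear it → meta-diegetic.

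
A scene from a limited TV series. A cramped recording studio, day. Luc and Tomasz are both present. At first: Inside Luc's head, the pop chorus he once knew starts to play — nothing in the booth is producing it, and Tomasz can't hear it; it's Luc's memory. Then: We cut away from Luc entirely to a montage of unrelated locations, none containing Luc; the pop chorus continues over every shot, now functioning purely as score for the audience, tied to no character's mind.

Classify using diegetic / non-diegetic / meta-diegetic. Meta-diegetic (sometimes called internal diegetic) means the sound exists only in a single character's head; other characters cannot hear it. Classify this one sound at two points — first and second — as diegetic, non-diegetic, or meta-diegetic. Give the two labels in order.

First: the music lives inside Luc's mind alone; Tomasz can't hear it → meta-diegetic.
Second: once it plays over shots Luc isn't in, detached from any character's subjectivity, it's conventional underscore → non-diegetic.

meta-diegetic, non-diegetic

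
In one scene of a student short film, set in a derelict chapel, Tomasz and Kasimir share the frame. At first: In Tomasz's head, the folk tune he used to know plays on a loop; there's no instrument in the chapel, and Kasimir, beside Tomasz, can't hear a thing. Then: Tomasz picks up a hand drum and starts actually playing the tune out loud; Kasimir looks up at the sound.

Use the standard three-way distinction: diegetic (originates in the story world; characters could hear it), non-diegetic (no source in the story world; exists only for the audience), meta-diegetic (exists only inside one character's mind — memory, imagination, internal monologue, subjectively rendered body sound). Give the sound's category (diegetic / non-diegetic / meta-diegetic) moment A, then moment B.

Moment A: the tune exists only as Tomasz's private memory; Kasimir can't hear it → meta-diegetic.
Moment B: Tomasz is now producing it live on a hand drum, in the room, and Kasimir hears it → diegetic.

meta-diegetic, diegetic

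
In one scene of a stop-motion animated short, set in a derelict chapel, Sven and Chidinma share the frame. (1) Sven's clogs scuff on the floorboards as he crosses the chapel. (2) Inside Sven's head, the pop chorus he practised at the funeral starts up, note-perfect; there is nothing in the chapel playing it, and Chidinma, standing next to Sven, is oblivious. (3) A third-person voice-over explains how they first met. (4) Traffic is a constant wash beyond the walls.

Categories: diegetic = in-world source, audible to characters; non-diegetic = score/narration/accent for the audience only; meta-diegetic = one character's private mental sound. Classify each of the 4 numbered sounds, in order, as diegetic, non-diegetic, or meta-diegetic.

(1) is diegetic: Sven's footsteps are produced in the story world.
(2) is meta-diegetic: it lives in Sven's subjectivity, not in the chapel.
(3) commentary laid over the scene from outside the fiction → non-diegetic.
(4) it's the actual ambient sound of the location → diegetic.

diegetic, meta-diegetic, non-diegetic, diegetic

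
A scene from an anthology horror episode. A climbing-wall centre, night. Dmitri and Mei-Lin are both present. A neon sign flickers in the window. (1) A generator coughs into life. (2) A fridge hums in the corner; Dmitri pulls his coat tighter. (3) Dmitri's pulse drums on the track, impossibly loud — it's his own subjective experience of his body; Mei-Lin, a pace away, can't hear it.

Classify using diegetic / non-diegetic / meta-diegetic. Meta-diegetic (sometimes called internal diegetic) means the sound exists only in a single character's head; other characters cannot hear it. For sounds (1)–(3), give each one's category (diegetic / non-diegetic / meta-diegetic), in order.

diegetic, diegetic, meta-diegetic

Sound (1): an in-world source (a generator); characters could hear it, so diegetic.
(2) is diegetic: ambient/room sound belonging to the story's physical space.
(3) is meta-diegetic: a subjective body sound — Dmitri's private perception, inaudible to Mei-Lin.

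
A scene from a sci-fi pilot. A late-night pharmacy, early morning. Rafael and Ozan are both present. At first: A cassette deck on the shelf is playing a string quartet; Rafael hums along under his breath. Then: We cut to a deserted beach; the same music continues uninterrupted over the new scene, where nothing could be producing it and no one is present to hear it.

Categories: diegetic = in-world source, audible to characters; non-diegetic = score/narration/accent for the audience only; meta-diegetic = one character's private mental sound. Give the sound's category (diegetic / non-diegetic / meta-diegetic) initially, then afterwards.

diegetic, non-diegetic

Initially: a cassette deck is a real in-scene source and Rafael reacts to it → diegetic.
Afterwards: there is no longer any in-world source and no one can hear it — it has become underscore → non-diegetic.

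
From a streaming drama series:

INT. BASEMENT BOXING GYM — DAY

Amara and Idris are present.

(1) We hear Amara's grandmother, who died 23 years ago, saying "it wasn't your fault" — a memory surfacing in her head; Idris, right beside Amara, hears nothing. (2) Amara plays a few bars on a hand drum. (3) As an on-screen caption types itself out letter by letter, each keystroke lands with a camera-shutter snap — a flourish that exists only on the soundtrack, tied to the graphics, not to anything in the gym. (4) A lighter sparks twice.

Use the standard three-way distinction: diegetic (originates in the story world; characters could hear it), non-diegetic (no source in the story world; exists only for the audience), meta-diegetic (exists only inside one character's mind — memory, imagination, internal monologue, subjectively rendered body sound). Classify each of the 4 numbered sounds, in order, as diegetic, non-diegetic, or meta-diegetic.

(1) a remembered line, private to Amara — not present in the room, not audible to Idris → meta-diegetic.
(2) is diegetic: the instrument and the performer are both in the scene.
(3) is non-diegetic: sound married to a title/caption — outside the diegesis by definition.
Sound (4): an in-world source (a lighter); characters could hear it, so diegetic.

meta-diegetic, diegetic, non-diegetic, diegetic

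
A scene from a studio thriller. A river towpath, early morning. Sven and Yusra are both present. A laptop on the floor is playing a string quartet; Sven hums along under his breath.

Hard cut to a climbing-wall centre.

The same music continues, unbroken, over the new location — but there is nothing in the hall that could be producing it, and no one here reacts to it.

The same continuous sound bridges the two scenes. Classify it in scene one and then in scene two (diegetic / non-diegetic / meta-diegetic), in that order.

diegetic, non-diegetic

Scene one: a laptop is an on-screen source and Sven reacts to it → diegetic.
Scene two: there is no source in the hall and no one hears it — it's now underscore → non-diegetic.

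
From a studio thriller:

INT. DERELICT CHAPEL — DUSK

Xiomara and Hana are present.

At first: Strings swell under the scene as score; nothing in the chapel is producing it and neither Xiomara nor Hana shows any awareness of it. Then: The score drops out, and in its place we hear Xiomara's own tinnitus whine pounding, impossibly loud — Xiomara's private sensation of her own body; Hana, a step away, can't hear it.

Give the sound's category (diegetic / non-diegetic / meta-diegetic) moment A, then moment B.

Moment A: underscore with no in-world source, inaudible to the characters → non-diegetic.
Moment B: the body sound is Xiomara's subjective perception alone — Hana can't hear it → meta-diegetic.

non-diegetic, meta-diegetic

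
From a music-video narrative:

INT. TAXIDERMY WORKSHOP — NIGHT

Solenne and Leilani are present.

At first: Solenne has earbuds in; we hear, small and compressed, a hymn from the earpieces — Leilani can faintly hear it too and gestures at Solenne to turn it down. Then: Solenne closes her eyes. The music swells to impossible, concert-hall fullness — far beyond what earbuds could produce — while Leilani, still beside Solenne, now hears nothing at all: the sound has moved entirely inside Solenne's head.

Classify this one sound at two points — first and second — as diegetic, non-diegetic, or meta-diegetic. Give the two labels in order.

First: the earbuds are a physical source both characters can hear → diegetic.
Second: the music now exists only as Solenne's subjective experience; Leilani can no longer hear it → meta-diegetic.

diegetic, meta-diegetic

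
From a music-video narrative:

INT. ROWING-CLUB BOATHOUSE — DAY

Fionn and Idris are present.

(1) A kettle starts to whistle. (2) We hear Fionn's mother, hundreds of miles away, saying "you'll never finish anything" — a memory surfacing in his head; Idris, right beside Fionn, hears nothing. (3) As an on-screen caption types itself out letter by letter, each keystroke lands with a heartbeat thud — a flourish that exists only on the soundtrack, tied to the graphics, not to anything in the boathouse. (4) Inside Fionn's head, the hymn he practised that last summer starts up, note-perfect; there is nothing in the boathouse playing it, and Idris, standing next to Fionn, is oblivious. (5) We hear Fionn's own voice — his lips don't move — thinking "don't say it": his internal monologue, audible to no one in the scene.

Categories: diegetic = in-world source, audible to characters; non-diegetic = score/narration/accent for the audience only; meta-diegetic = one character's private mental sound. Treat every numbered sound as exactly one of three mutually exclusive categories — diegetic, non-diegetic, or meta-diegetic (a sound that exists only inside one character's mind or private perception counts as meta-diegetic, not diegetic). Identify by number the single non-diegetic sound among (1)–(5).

(1) is diegetic: the sound comes from a kettle physically present in the location.
(2) it's Fionn's recollection rendered as sound; the other character can't hear it → meta-diegetic.
(3) it accompanies on-screen graphics, not anything inside the story world → non-diegetic.
(4) the music is a memory playing inside Fionn's mind alone; no real-world source, Idris can't hear it → meta-diegetic.
(5) internal monologue — inside Fionn's mind, not spoken into the scene → meta-diegetic.
Only (3) is non-diegetic.

3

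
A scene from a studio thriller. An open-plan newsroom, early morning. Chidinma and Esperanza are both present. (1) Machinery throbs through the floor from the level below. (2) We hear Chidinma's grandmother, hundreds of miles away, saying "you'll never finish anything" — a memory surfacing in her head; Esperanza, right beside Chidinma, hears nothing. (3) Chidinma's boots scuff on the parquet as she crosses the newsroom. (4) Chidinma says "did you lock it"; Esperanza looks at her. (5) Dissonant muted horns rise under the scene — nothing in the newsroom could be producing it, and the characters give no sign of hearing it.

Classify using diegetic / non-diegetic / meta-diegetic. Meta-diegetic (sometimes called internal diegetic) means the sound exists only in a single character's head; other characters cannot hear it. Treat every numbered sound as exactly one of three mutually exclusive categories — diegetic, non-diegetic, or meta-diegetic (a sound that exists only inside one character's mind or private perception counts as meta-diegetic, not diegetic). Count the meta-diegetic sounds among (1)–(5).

1

(1) is diegetic: machinery is part of the location's real environment.
Sound (2): it's Chidinma's recollection rendered as sound; the other character can't hear it, so meta-diegetic.
(3) it's the physical sound of Chidinma moving in the space → diegetic.
Sound (4): spoken by a character present in the story world, so diegetic.
(5) score with no on-screen or off-screen source; it exists for the audience alone → non-diegetic.
Meta-diegetic: (2) — that's 1.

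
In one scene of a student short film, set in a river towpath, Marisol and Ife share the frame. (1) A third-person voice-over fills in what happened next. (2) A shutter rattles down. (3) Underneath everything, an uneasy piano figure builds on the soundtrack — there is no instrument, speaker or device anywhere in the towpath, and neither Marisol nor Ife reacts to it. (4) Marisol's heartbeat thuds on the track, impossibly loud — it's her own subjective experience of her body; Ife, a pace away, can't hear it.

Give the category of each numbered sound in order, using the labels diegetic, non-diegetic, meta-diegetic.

non-diegetic, diegetic, non-diegetic, meta-diegetic

(1) external voice-over — not a character, not heard by anyone in the scene → non-diegetic.
(2) is diegetic: the sound comes from a shutter physically present in the location.
(3) is non-diegetic: it has no source in the story world and no character can hear it — it's underscore.
(4) point-of-audition from inside Marisol's body; not a sound in the room → meta-diegetic.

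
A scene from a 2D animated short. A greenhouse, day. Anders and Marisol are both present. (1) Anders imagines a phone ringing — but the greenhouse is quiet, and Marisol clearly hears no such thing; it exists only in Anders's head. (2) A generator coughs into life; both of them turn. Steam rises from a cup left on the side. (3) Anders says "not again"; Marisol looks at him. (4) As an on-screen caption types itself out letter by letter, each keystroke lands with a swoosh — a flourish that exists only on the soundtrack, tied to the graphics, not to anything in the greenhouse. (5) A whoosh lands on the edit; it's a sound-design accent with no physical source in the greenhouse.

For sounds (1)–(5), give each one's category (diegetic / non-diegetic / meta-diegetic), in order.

meta-diegetic, diegetic, diegetic, non-diegetic, non-diegetic

Sound (1): subjective to Anders: the greenhouse is silent and Marisol hears nothing, so meta-diegetic.
(2) is diegetic: a generator is a real object/event in the scene's world.
Sound (3): spoken by a character present in the story world, so diegetic.
Sound (4): the caption isn't part of the story world, so neither is the sound tied to it, so non-diegetic.
Sound (5): nothing in the scene produces it; it's an accent added for the audience, so non-diegetic.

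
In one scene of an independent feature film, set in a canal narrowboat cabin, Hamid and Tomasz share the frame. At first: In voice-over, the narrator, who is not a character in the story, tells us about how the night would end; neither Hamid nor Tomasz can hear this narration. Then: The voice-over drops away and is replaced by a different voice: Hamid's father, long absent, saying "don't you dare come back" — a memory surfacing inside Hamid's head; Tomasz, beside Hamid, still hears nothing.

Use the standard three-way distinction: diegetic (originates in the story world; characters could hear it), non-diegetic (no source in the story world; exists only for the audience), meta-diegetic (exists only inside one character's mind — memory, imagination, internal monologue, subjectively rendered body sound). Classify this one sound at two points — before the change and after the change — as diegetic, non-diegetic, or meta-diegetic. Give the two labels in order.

Before the change: the external narrator addresses only the audience — outside the story world → non-diegetic.
After the change: the replacement voice is a memory inside Hamid's mind specifically → meta-diegetic.

non-diegetic, meta-diegetic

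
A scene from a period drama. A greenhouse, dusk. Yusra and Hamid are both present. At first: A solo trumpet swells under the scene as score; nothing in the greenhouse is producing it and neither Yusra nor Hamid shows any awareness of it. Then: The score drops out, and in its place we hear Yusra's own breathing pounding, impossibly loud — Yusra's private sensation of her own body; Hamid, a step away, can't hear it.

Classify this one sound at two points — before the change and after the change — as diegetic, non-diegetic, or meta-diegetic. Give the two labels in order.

non-diegetic, meta-diegetic

Before the change: underscore with no in-world source, inaudible to the characters → non-diegetic.
After the change: the body sound is Yusra's subjective perception alone — Hamid can't hear it → meta-diegetic.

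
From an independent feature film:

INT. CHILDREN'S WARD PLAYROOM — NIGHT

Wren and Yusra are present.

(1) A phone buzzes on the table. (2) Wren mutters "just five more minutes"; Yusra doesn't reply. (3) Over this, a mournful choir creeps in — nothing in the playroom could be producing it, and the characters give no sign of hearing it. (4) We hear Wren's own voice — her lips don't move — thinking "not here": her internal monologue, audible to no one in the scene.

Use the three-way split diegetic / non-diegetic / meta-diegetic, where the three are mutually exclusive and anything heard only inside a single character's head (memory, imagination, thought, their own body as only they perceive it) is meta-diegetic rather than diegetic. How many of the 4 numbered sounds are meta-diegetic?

(1) is diegetic: an in-world source (a phone); characters could hear it.
Sound (2): spoken by a character present in the story world, so diegetic.
(3) score with no on-screen or off-screen source; it exists for the audience alone → non-diegetic.
(4) is meta-diegetic: internal monologue — inside Wren's mind, not spoken into the scene.
Meta-diegetic: (4) — that's 1.

1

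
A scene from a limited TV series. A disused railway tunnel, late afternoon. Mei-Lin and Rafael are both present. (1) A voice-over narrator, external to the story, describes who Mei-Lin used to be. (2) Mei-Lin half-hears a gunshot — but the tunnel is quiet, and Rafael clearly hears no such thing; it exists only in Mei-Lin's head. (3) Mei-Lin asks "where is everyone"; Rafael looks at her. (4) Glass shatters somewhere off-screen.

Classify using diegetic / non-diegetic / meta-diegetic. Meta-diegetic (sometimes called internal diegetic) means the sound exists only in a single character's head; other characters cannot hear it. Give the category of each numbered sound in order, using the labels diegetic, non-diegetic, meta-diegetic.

non-diegetic, meta-diegetic, diegetic, diegetic

(1) the narrator exists outside the story world, addressing only the audience → non-diegetic.
(2) is meta-diegetic: the sound is imagined by Mei-Lin; nothing in the story world is producing it and Rafael can't hear it.
Sound (3): on-screen dialogue — Mei-Lin speaks and Rafael is there to hear, so diegetic.
(4) the sound comes from glass physically present in the location → diegetic.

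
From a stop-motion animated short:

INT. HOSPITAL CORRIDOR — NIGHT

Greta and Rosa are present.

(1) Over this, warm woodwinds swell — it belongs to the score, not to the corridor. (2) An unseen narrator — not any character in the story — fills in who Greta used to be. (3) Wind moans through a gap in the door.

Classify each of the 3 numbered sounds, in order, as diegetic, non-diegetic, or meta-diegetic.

non-diegetic, non-diegetic, diegetic

Sound (1): score with no on-screen or off-screen source; it exists for the audience alone, so non-diegetic.
(2) is non-diegetic: the narrator exists outside the story world, addressing only the audience.
(3) ambient/room sound belonging to the story's physical space → diegetic.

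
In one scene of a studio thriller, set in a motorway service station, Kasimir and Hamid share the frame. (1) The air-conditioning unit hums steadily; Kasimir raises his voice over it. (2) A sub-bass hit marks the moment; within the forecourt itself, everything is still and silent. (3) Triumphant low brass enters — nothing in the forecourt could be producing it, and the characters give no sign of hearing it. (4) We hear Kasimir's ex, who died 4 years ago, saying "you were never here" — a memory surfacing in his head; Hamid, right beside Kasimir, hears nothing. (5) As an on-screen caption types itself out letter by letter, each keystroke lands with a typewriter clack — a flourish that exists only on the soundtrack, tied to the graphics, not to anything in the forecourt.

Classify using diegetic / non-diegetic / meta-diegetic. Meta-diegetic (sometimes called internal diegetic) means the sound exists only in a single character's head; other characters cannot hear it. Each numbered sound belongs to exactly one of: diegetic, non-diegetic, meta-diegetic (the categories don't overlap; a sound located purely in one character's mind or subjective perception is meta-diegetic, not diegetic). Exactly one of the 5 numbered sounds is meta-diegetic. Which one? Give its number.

4

(1) the air-conditioning unit is part of the location's real environment → diegetic.
(2) is non-diegetic: it's a sound-design accent with no in-world source; no one in the scene can hear it.
(3) is non-diegetic: it has no source in the story world and no character can hear it — it's underscore.
(4) it's Kasimir's recollection rendered as sound; the other character can't hear it → meta-diegetic.
Sound (5): the caption isn't part of the story world, so neither is the sound tied to it, so non-diegetic.
Only (4) is meta-diegetic.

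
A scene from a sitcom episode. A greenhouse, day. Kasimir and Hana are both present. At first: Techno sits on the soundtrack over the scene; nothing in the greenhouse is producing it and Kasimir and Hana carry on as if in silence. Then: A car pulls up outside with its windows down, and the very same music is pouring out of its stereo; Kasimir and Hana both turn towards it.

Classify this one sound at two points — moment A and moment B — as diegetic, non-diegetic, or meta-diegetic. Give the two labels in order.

non-diegetic, diegetic

Moment A: no in-world source exists and no character can hear it — underscore → non-diegetic.
Moment B: the car stereo is now a real source in the story world and the characters hear it → diegetic.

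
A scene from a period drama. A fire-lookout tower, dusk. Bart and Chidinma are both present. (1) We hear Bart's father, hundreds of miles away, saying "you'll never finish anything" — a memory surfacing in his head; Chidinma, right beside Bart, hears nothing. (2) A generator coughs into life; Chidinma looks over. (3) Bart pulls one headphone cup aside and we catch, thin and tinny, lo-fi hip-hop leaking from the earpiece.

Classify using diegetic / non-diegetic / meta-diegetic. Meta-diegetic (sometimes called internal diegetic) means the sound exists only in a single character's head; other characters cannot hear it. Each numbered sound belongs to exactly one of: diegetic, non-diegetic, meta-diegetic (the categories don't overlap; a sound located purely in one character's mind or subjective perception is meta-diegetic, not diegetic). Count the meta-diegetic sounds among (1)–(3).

1

(1) a remembered line, private to Bart — not present in the room, not audible to Chidinma → meta-diegetic.
Sound (2): an in-world source (a generator); characters could hear it, so diegetic.
(3) is diegetic: it's leaking from a physical pair of headphones in the scene.
Meta-diegetic: (1) — that's 1.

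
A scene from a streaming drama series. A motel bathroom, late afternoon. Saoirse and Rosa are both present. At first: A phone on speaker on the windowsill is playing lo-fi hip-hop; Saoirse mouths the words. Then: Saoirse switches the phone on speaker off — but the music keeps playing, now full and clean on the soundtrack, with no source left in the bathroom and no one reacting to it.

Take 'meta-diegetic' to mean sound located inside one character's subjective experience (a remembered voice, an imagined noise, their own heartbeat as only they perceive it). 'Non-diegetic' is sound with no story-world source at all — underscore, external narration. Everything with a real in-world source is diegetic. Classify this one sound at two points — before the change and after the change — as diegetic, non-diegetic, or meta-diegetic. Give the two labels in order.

diegetic, non-diegetic

Before the change: a phone on speaker is a real in-scene source and Saoirse reacts to it → diegetic.
After the change: there is no longer any in-world source and no one can hear it — it has become underscore → non-diegetic.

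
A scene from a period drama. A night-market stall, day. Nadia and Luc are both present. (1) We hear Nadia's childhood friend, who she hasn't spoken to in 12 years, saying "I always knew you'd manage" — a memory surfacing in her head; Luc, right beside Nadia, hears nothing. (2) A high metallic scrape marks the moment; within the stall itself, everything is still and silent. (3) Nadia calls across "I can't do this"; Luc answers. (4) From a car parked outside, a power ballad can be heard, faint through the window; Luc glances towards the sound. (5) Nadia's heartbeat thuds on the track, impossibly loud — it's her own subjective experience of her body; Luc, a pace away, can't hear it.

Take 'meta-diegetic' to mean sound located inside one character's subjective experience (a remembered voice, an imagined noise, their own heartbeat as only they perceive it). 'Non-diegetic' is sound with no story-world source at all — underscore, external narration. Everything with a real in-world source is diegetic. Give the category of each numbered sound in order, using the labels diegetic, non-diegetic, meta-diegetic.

Sound (1): it's Nadia's recollection rendered as sound; the other character can't hear it, so meta-diegetic.
(2) it's a sound-design accent with no in-world source; no one in the scene can hear it → non-diegetic.
Sound (3): Nadia is a character speaking aloud in the scene, so diegetic.
(4) off-screen diegetic: the source is out of frame but still in the story's space → diegetic.
(5) it's Nadia's internal bodily sensation rendered as sound; only Nadia 'hears' it → meta-diegetic.

meta-diegetic, non-diegetic, diegetic, diegetic, meta-diegetic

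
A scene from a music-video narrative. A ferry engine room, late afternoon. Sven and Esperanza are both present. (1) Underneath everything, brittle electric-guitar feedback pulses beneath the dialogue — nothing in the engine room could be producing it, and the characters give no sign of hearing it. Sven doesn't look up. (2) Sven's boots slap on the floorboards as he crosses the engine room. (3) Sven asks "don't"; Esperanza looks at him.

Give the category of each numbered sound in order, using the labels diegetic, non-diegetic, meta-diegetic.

non-diegetic, diegetic, diegetic

(1) nothing in the engine room produces it and the characters don't hear it — pure soundtrack → non-diegetic.
(2) is diegetic: Sven's footsteps are produced in the story world.
(3) is diegetic: on-screen dialogue — Sven speaks and Esperanza is there to hear.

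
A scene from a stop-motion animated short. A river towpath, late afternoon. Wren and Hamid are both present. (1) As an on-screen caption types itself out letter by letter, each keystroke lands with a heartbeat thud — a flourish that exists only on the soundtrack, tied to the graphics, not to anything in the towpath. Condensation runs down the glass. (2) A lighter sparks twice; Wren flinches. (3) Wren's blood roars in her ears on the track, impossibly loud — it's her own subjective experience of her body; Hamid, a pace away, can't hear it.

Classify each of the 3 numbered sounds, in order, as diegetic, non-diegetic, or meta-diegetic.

non-diegetic, diegetic, meta-diegetic

(1) it accompanies on-screen graphics, not anything inside the story world → non-diegetic.
(2) a lighter is a real object/event in the scene's world → diegetic.
Sound (3): point-of-audition from inside Wren's body; not a sound in the room, so meta-diegetic.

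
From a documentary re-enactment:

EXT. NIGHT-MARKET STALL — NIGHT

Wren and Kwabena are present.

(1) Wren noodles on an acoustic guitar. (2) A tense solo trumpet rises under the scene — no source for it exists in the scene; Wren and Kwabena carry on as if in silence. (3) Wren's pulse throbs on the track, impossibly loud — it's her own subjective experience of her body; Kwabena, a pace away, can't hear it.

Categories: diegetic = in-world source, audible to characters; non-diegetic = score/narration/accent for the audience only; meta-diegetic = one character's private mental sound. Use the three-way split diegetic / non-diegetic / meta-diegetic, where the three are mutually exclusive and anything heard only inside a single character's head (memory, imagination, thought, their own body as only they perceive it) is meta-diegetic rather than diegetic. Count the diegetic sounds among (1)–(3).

1

(1) is diegetic: Wren is producing the music live, in the story world.
Sound (2): nothing in the stall produces it and the characters don't hear it — pure soundtrack, so non-diegetic.
(3) it's Wren's internal bodily sensation rendered as sound; only Wren 'hears' it → meta-diegetic.
So 1 of the 3 is diegetic: (1).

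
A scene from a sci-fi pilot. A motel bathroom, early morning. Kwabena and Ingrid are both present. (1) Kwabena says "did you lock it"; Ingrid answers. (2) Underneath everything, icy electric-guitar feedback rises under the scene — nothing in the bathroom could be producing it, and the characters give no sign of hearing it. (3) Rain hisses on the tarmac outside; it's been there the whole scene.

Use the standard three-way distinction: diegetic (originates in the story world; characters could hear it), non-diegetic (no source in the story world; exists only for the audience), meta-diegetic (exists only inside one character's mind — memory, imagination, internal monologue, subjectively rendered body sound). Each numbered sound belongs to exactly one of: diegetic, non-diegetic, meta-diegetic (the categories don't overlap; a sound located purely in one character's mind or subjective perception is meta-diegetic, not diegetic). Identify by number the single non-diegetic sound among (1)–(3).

(1) is diegetic: spoken by a character present in the story world.
Sound (2): it has no source in the story world and no character can hear it — it's underscore, so non-diegetic.
(3) ambient/room sound belonging to the story's physical space → diegetic.
Only (2) is non-diegetic.

2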